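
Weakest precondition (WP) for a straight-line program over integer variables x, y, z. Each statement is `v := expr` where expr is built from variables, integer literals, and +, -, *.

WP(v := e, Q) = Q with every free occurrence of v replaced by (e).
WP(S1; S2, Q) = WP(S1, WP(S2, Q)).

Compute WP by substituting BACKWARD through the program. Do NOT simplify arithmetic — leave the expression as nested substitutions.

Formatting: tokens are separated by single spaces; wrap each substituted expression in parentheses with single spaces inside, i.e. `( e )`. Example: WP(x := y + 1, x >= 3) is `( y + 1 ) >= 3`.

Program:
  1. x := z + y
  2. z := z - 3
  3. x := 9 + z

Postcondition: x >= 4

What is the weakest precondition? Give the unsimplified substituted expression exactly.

Answer: ( 9 + ( z - 3 ) ) >= 4

Derivation:
post: x >= 4
stmt 3: x := 9 + z  -- replace 1 occurrence(s) of x with (9 + z)
  => ( 9 + z ) >= 4
stmt 2: z := z - 3  -- replace 1 occurrence(s) of z with (z - 3)
  => ( 9 + ( z - 3 ) ) >= 4
stmt 1: x := z + y  -- replace 0 occurrence(s) of x with (z + y)
  => ( 9 + ( z - 3 ) ) >= 4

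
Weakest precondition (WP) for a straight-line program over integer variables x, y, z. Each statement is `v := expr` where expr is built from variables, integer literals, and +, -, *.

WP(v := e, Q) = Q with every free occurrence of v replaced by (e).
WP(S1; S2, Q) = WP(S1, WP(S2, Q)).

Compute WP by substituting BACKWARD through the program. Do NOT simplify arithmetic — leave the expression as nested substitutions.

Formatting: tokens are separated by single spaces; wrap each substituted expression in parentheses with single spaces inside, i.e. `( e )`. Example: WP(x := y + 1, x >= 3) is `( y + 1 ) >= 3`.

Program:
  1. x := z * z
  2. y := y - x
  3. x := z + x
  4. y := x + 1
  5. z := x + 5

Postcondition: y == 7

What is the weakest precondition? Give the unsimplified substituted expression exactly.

post: y == 7
stmt 5: z := x + 5  -- replace 0 occurrence(s) of z with (x + 5)
  => y == 7
stmt 4: y := x + 1  -- replace 1 occurrence(s) of y with (x + 1)
  => ( x + 1 ) == 7
stmt 3: x := z + x  -- replace 1 occurrence(s) of x with (z + x)
  => ( ( z + x ) + 1 ) == 7
stmt 2: y := y - x  -- replace 0 occurrence(s) of y with (y - x)
  => ( ( z + x ) + 1 ) == 7
stmt 1: x := z * z  -- replace 1 occurrence(s) of x with (z * z)
  => ( ( z + ( z * z ) ) + 1 ) == 7

Answer: ( ( z + ( z * z ) ) + 1 ) == 7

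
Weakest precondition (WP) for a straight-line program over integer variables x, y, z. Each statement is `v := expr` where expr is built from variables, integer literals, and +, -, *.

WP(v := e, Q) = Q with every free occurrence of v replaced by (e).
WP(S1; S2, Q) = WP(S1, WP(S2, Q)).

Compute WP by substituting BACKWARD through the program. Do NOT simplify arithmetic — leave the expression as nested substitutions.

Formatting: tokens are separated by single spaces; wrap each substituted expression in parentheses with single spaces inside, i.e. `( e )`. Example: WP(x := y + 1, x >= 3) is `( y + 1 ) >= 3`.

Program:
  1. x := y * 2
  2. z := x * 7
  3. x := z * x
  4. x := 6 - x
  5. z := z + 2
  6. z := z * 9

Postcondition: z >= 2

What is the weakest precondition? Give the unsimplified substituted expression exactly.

post: z >= 2
stmt 6: z := z * 9  -- replace 1 occurrence(s) of z with (z * 9)
  => ( z * 9 ) >= 2
stmt 5: z := z + 2  -- replace 1 occurrence(s) of z with (z + 2)
  => ( ( z + 2 ) * 9 ) >= 2
stmt 4: x := 6 - x  -- replace 0 occurrence(s) of x with (6 - x)
  => ( ( z + 2 ) * 9 ) >= 2
stmt 3: x := z * x  -- replace 0 occurrence(s) of x with (z * x)
  => ( ( z + 2 ) * 9 ) >= 2
stmt 2: z := x * 7  -- replace 1 occurrence(s) of z with (x * 7)
  => ( ( ( x * 7 ) + 2 ) * 9 ) >= 2
stmt 1: x := y * 2  -- replace 1 occurrence(s) of x with (y * 2)
  => ( ( ( ( y * 2 ) * 7 ) + 2 ) * 9 ) >= 2

Answer: ( ( ( ( y * 2 ) * 7 ) + 2 ) * 9 ) >= 2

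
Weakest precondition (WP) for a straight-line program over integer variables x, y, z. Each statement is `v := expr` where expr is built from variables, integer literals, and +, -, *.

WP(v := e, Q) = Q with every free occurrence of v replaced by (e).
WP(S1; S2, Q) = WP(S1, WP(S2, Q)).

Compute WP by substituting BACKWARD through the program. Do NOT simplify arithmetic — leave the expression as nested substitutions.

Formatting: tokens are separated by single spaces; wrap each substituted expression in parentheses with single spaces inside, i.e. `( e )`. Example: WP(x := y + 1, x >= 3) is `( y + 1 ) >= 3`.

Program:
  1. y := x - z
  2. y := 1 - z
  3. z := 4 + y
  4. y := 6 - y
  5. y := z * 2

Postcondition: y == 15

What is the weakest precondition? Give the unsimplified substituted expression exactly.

post: y == 15
stmt 5: y := z * 2  -- replace 1 occurrence(s) of y with (z * 2)
  => ( z * 2 ) == 15
stmt 4: y := 6 - y  -- replace 0 occurrence(s) of y with (6 - y)
  => ( z * 2 ) == 15
stmt 3: z := 4 + y  -- replace 1 occurrence(s) of z with (4 + y)
  => ( ( 4 + y ) * 2 ) == 15
stmt 2: y := 1 - z  -- replace 1 occurrence(s) of y with (1 - z)
  => ( ( 4 + ( 1 - z ) ) * 2 ) == 15
stmt 1: y := x - z  -- replace 0 occurrence(s) of y with (x - z)
  => ( ( 4 + ( 1 - z ) ) * 2 ) == 15

Answer: ( ( 4 + ( 1 - z ) ) * 2 ) == 15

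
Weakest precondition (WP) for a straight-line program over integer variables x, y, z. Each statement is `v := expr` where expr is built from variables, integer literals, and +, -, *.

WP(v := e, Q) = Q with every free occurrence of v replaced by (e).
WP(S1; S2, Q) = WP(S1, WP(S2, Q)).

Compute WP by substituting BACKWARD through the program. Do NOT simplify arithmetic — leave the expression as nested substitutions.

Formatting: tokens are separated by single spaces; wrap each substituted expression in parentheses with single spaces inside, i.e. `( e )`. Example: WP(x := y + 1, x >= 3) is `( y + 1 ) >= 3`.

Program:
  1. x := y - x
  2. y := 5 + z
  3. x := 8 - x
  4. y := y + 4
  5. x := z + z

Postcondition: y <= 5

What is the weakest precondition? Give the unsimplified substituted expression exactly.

post: y <= 5
stmt 5: x := z + z  -- replace 0 occurrence(s) of x with (z + z)
  => y <= 5
stmt 4: y := y + 4  -- replace 1 occurrence(s) of y with (y + 4)
  => ( y + 4 ) <= 5
stmt 3: x := 8 - x  -- replace 0 occurrence(s) of x with (8 - x)
  => ( y + 4 ) <= 5
stmt 2: y := 5 + z  -- replace 1 occurrence(s) of y with (5 + z)
  => ( ( 5 + z ) + 4 ) <= 5
stmt 1: x := y - x  -- replace 0 occurrence(s) of x with (y - x)
  => ( ( 5 + z ) + 4 ) <= 5

Answer: ( ( 5 + z ) + 4 ) <= 5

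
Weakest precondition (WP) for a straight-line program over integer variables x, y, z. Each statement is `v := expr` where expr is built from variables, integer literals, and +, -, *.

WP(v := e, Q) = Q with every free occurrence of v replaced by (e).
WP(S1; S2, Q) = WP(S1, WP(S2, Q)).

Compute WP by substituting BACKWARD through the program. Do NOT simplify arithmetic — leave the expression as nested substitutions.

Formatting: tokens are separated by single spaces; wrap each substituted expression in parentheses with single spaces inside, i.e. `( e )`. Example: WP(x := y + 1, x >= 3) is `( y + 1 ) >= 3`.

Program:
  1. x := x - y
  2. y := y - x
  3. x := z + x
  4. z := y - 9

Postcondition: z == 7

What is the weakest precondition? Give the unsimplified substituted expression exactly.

Answer: ( ( y - ( x - y ) ) - 9 ) == 7

Derivation:
post: z == 7
stmt 4: z := y - 9  -- replace 1 occurrence(s) of z with (y - 9)
  => ( y - 9 ) == 7
stmt 3: x := z + x  -- replace 0 occurrence(s) of x with (z + x)
  => ( y - 9 ) == 7
stmt 2: y := y - x  -- replace 1 occurrence(s) of y with (y - x)
  => ( ( y - x ) - 9 ) == 7
stmt 1: x := x - y  -- replace 1 occurrence(s) of x with (x - y)
  => ( ( y - ( x - y ) ) - 9 ) == 7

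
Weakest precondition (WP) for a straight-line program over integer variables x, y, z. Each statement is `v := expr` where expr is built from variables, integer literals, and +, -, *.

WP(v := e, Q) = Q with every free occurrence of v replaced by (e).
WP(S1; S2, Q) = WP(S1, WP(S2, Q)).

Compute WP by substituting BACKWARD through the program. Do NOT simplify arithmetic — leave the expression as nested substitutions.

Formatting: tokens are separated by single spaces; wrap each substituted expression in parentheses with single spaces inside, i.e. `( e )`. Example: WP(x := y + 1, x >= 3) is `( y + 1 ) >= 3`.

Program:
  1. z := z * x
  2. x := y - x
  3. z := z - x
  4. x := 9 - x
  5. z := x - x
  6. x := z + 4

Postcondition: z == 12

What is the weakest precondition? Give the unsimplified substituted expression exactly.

Answer: ( ( 9 - ( y - x ) ) - ( 9 - ( y - x ) ) ) == 12

Derivation:
post: z == 12
stmt 6: x := z + 4  -- replace 0 occurrence(s) of x with (z + 4)
  => z == 12
stmt 5: z := x - x  -- replace 1 occurrence(s) of z with (x - x)
  => ( x - x ) == 12
stmt 4: x := 9 - x  -- replace 2 occurrence(s) of x with (9 - x)
  => ( ( 9 - x ) - ( 9 - x ) ) == 12
stmt 3: z := z - x  -- replace 0 occurrence(s) of z with (z - x)
  => ( ( 9 - x ) - ( 9 - x ) ) == 12
stmt 2: x := y - x  -- replace 2 occurrence(s) of x with (y - x)
  => ( ( 9 - ( y - x ) ) - ( 9 - ( y - x ) ) ) == 12
stmt 1: z := z * x  -- replace 0 occurrence(s) of z with (z * x)
  => ( ( 9 - ( y - x ) ) - ( 9 - ( y - x ) ) ) == 12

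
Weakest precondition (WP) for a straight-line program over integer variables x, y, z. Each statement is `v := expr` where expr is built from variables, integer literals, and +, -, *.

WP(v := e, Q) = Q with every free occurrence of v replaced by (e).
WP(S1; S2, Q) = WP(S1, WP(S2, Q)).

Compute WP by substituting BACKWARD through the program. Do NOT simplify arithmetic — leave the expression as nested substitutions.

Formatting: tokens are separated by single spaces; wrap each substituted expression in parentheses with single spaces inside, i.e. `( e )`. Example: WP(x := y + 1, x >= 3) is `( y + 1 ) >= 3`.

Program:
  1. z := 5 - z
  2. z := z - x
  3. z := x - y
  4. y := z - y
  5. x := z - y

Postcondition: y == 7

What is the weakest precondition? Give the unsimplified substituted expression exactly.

post: y == 7
stmt 5: x := z - y  -- replace 0 occurrence(s) of x with (z - y)
  => y == 7
stmt 4: y := z - y  -- replace 1 occurrence(s) of y with (z - y)
  => ( z - y ) == 7
stmt 3: z := x - y  -- replace 1 occurrence(s) of z with (x - y)
  => ( ( x - y ) - y ) == 7
stmt 2: z := z - x  -- replace 0 occurrence(s) of z with (z - x)
  => ( ( x - y ) - y ) == 7
stmt 1: z := 5 - z  -- replace 0 occurrence(s) of z with (5 - z)
  => ( ( x - y ) - y ) == 7

Answer: ( ( x - y ) - y ) == 7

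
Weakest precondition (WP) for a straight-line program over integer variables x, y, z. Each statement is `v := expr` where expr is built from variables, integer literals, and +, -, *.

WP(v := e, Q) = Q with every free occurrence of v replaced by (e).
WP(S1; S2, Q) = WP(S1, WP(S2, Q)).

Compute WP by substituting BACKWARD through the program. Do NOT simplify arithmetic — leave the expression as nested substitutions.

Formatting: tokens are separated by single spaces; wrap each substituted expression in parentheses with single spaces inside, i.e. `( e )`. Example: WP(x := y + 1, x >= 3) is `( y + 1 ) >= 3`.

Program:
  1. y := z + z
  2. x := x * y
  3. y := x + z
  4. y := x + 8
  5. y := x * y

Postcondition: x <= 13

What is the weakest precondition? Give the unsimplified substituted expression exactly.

post: x <= 13
stmt 5: y := x * y  -- replace 0 occurrence(s) of y with (x * y)
  => x <= 13
stmt 4: y := x + 8  -- replace 0 occurrence(s) of y with (x + 8)
  => x <= 13
stmt 3: y := x + z  -- replace 0 occurrence(s) of y with (x + z)
  => x <= 13
stmt 2: x := x * y  -- replace 1 occurrence(s) of x with (x * y)
  => ( x * y ) <= 13
stmt 1: y := z + z  -- replace 1 occurrence(s) of y with (z + z)
  => ( x * ( z + z ) ) <= 13

Answer: ( x * ( z + z ) ) <= 13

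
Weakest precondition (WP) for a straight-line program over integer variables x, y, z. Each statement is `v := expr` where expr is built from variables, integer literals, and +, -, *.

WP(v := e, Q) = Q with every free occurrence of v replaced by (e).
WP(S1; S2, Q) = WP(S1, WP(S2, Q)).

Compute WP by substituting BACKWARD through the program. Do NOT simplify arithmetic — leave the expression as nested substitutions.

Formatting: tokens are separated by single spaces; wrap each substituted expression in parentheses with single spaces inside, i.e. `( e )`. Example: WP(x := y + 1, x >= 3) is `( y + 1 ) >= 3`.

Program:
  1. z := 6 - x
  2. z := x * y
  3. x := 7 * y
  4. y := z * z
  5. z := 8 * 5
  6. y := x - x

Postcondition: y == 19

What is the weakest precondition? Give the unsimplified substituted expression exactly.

post: y == 19
stmt 6: y := x - x  -- replace 1 occurrence(s) of y with (x - x)
  => ( x - x ) == 19
stmt 5: z := 8 * 5  -- replace 0 occurrence(s) of z with (8 * 5)
  => ( x - x ) == 19
stmt 4: y := z * z  -- replace 0 occurrence(s) of y with (z * z)
  => ( x - x ) == 19
stmt 3: x := 7 * y  -- replace 2 occurrence(s) of x with (7 * y)
  => ( ( 7 * y ) - ( 7 * y ) ) == 19
stmt 2: z := x * y  -- replace 0 occurrence(s) of z with (x * y)
  => ( ( 7 * y ) - ( 7 * y ) ) == 19
stmt 1: z := 6 - x  -- replace 0 occurrence(s) of z with (6 - x)
  => ( ( 7 * y ) - ( 7 * y ) ) == 19

Answer: ( ( 7 * y ) - ( 7 * y ) ) == 19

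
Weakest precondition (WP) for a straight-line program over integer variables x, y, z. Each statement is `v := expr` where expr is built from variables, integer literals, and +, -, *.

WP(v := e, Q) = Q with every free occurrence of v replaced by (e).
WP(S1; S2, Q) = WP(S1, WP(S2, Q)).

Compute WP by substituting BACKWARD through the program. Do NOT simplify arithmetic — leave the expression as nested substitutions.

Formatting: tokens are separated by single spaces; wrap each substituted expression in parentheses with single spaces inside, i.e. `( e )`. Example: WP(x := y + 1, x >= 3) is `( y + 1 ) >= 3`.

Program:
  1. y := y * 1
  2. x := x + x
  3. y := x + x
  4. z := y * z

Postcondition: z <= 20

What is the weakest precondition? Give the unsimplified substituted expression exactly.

Answer: ( ( ( x + x ) + ( x + x ) ) * z ) <= 20

Derivation:
post: z <= 20
stmt 4: z := y * z  -- replace 1 occurrence(s) of z with (y * z)
  => ( y * z ) <= 20
stmt 3: y := x + x  -- replace 1 occurrence(s) of y with (x + x)
  => ( ( x + x ) * z ) <= 20
stmt 2: x := x + x  -- replace 2 occurrence(s) of x with (x + x)
  => ( ( ( x + x ) + ( x + x ) ) * z ) <= 20
stmt 1: y := y * 1  -- replace 0 occurrence(s) of y with (y * 1)
  => ( ( ( x + x ) + ( x + x ) ) * z ) <= 20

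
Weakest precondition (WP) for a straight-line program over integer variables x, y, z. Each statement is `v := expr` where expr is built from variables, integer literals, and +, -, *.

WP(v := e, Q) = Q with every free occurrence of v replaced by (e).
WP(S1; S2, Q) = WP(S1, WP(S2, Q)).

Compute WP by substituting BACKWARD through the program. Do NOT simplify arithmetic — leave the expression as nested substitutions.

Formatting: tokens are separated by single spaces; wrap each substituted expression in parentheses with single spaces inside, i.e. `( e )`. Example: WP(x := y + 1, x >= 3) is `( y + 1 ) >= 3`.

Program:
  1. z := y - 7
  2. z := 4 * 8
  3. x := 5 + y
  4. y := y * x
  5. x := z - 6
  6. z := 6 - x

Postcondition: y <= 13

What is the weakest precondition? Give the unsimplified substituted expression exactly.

post: y <= 13
stmt 6: z := 6 - x  -- replace 0 occurrence(s) of z with (6 - x)
  => y <= 13
stmt 5: x := z - 6  -- replace 0 occurrence(s) of x with (z - 6)
  => y <= 13
stmt 4: y := y * x  -- replace 1 occurrence(s) of y with (y * x)
  => ( y * x ) <= 13
stmt 3: x := 5 + y  -- replace 1 occurrence(s) of x with (5 + y)
  => ( y * ( 5 + y ) ) <= 13
stmt 2: z := 4 * 8  -- replace 0 occurrence(s) of z with (4 * 8)
  => ( y * ( 5 + y ) ) <= 13
stmt 1: z := y - 7  -- replace 0 occurrence(s) of z with (y - 7)
  => ( y * ( 5 + y ) ) <= 13

Answer: ( y * ( 5 + y ) ) <= 13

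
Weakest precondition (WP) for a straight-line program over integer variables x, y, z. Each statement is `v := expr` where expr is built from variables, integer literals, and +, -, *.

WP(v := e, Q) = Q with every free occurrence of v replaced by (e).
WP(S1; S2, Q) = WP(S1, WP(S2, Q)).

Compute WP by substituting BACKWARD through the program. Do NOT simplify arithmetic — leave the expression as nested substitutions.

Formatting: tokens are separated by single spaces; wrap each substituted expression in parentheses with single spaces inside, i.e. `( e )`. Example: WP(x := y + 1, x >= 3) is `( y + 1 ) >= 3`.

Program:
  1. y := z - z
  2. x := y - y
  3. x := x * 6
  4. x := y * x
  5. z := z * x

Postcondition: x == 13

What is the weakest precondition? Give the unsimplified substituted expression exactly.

post: x == 13
stmt 5: z := z * x  -- replace 0 occurrence(s) of z with (z * x)
  => x == 13
stmt 4: x := y * x  -- replace 1 occurrence(s) of x with (y * x)
  => ( y * x ) == 13
stmt 3: x := x * 6  -- replace 1 occurrence(s) of x with (x * 6)
  => ( y * ( x * 6 ) ) == 13
stmt 2: x := y - y  -- replace 1 occurrence(s) of x with (y - y)
  => ( y * ( ( y - y ) * 6 ) ) == 13
stmt 1: y := z - z  -- replace 3 occurrence(s) of y with (z - z)
  => ( ( z - z ) * ( ( ( z - z ) - ( z - z ) ) * 6 ) ) == 13

Answer: ( ( z - z ) * ( ( ( z - z ) - ( z - z ) ) * 6 ) ) == 13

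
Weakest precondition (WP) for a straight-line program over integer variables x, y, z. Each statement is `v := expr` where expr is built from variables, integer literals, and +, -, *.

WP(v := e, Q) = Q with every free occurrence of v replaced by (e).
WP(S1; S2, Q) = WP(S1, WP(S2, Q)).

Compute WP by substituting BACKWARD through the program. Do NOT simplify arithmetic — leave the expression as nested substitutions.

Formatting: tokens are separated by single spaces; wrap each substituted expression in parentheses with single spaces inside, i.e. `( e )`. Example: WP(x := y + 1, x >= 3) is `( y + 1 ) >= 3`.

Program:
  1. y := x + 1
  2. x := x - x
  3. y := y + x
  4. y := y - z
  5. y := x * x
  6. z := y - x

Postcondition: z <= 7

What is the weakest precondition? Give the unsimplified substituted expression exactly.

Answer: ( ( ( x - x ) * ( x - x ) ) - ( x - x ) ) <= 7

Derivation:
post: z <= 7
stmt 6: z := y - x  -- replace 1 occurrence(s) of z with (y - x)
  => ( y - x ) <= 7
stmt 5: y := x * x  -- replace 1 occurrence(s) of y with (x * x)
  => ( ( x * x ) - x ) <= 7
stmt 4: y := y - z  -- replace 0 occurrence(s) of y with (y - z)
  => ( ( x * x ) - x ) <= 7
stmt 3: y := y + x  -- replace 0 occurrence(s) of y with (y + x)
  => ( ( x * x ) - x ) <= 7
stmt 2: x := x - x  -- replace 3 occurrence(s) of x with (x - x)
  => ( ( ( x - x ) * ( x - x ) ) - ( x - x ) ) <= 7
stmt 1: y := x + 1  -- replace 0 occurrence(s) of y with (x + 1)
  => ( ( ( x - x ) * ( x - x ) ) - ( x - x ) ) <= 7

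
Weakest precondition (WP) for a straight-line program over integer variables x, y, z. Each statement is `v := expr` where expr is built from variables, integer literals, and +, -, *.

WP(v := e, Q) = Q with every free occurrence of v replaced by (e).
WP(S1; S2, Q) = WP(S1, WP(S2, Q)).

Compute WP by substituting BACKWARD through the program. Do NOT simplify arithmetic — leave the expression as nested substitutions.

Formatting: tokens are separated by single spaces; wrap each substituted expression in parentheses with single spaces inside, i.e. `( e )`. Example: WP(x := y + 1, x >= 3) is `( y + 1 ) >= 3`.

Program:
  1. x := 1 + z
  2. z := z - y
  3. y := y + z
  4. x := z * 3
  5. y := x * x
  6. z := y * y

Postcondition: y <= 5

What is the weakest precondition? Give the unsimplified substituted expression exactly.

post: y <= 5
stmt 6: z := y * y  -- replace 0 occurrence(s) of z with (y * y)
  => y <= 5
stmt 5: y := x * x  -- replace 1 occurrence(s) of y with (x * x)
  => ( x * x ) <= 5
stmt 4: x := z * 3  -- replace 2 occurrence(s) of x with (z * 3)
  => ( ( z * 3 ) * ( z * 3 ) ) <= 5
stmt 3: y := y + z  -- replace 0 occurrence(s) of y with (y + z)
  => ( ( z * 3 ) * ( z * 3 ) ) <= 5
stmt 2: z := z - y  -- replace 2 occurrence(s) of z with (z - y)
  => ( ( ( z - y ) * 3 ) * ( ( z - y ) * 3 ) ) <= 5
stmt 1: x := 1 + z  -- replace 0 occurrence(s) of x with (1 + z)
  => ( ( ( z - y ) * 3 ) * ( ( z - y ) * 3 ) ) <= 5

Answer: ( ( ( z - y ) * 3 ) * ( ( z - y ) * 3 ) ) <= 5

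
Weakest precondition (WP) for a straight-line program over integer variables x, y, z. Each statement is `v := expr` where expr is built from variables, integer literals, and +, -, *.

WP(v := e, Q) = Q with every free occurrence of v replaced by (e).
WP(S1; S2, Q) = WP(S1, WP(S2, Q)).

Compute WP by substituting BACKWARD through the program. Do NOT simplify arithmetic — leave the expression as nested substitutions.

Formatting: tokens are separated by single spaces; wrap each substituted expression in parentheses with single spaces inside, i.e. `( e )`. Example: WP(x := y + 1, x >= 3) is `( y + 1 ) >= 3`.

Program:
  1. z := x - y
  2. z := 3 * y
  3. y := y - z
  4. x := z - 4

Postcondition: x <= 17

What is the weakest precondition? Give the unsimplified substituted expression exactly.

Answer: ( ( 3 * y ) - 4 ) <= 17

Derivation:
post: x <= 17
stmt 4: x := z - 4  -- replace 1 occurrence(s) of x with (z - 4)
  => ( z - 4 ) <= 17
stmt 3: y := y - z  -- replace 0 occurrence(s) of y with (y - z)
  => ( z - 4 ) <= 17
stmt 2: z := 3 * y  -- replace 1 occurrence(s) of z with (3 * y)
  => ( ( 3 * y ) - 4 ) <= 17
stmt 1: z := x - y  -- replace 0 occurrence(s) of z with (x - y)
  => ( ( 3 * y ) - 4 ) <= 17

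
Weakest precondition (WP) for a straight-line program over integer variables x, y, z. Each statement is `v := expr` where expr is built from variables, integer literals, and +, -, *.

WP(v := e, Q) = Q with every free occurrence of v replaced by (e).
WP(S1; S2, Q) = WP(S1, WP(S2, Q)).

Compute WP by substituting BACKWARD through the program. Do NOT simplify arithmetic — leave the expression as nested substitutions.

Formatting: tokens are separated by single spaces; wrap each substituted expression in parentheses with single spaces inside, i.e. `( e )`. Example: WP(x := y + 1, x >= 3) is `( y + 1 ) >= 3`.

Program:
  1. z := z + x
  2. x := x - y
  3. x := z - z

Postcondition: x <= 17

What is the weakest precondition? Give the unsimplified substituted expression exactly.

post: x <= 17
stmt 3: x := z - z  -- replace 1 occurrence(s) of x with (z - z)
  => ( z - z ) <= 17
stmt 2: x := x - y  -- replace 0 occurrence(s) of x with (x - y)
  => ( z - z ) <= 17
stmt 1: z := z + x  -- replace 2 occurrence(s) of z with (z + x)
  => ( ( z + x ) - ( z + x ) ) <= 17

Answer: ( ( z + x ) - ( z + x ) ) <= 17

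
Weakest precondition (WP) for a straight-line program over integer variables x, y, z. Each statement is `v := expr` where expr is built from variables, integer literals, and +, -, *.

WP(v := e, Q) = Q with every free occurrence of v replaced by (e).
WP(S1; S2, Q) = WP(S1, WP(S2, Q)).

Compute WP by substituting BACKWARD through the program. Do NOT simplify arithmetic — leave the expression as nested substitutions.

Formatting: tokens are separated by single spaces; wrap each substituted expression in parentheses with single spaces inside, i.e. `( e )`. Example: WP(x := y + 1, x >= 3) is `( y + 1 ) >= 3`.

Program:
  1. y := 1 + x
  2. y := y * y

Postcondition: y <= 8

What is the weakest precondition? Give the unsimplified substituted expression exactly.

post: y <= 8
stmt 2: y := y * y  -- replace 1 occurrence(s) of y with (y * y)
  => ( y * y ) <= 8
stmt 1: y := 1 + x  -- replace 2 occurrence(s) of y with (1 + x)
  => ( ( 1 + x ) * ( 1 + x ) ) <= 8

Answer: ( ( 1 + x ) * ( 1 + x ) ) <= 8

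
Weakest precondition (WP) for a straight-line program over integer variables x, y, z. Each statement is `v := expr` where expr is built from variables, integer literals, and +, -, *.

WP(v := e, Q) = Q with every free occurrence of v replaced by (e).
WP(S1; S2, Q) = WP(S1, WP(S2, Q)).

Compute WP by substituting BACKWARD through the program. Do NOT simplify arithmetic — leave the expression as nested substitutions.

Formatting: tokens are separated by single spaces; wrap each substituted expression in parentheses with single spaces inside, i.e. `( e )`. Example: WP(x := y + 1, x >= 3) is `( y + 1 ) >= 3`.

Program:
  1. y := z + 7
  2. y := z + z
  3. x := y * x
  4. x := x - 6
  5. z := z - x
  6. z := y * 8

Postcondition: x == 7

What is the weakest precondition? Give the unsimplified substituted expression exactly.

Answer: ( ( ( z + z ) * x ) - 6 ) == 7

Derivation:
post: x == 7
stmt 6: z := y * 8  -- replace 0 occurrence(s) of z with (y * 8)
  => x == 7
stmt 5: z := z - x  -- replace 0 occurrence(s) of z with (z - x)
  => x == 7
stmt 4: x := x - 6  -- replace 1 occurrence(s) of x with (x - 6)
  => ( x - 6 ) == 7
stmt 3: x := y * x  -- replace 1 occurrence(s) of x with (y * x)
  => ( ( y * x ) - 6 ) == 7
stmt 2: y := z + z  -- replace 1 occurrence(s) of y with (z + z)
  => ( ( ( z + z ) * x ) - 6 ) == 7
stmt 1: y := z + 7  -- replace 0 occurrence(s) of y with (z + 7)
  => ( ( ( z + z ) * x ) - 6 ) == 7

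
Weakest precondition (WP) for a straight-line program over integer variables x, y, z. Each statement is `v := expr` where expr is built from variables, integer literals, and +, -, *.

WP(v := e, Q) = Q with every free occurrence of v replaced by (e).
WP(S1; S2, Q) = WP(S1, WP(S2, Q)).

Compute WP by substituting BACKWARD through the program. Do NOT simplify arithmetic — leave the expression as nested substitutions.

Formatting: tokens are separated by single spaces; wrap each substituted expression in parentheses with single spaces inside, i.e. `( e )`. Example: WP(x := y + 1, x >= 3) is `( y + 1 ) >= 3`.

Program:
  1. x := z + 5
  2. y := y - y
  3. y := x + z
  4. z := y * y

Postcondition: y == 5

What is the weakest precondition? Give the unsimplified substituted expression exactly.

Answer: ( ( z + 5 ) + z ) == 5

Derivation:
post: y == 5
stmt 4: z := y * y  -- replace 0 occurrence(s) of z with (y * y)
  => y == 5
stmt 3: y := x + z  -- replace 1 occurrence(s) of y with (x + z)
  => ( x + z ) == 5
stmt 2: y := y - y  -- replace 0 occurrence(s) of y with (y - y)
  => ( x + z ) == 5
stmt 1: x := z + 5  -- replace 1 occurrence(s) of x with (z + 5)
  => ( ( z + 5 ) + z ) == 5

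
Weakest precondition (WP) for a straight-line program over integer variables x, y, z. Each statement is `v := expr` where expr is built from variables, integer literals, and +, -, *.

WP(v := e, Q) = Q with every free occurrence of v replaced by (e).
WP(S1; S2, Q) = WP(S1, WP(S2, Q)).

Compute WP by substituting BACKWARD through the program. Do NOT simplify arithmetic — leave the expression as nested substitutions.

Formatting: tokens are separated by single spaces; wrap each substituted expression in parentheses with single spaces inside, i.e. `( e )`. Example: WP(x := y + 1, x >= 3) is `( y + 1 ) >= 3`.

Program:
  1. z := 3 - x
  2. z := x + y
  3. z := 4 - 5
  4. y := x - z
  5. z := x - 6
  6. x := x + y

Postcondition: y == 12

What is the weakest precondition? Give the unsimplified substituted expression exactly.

Answer: ( x - ( 4 - 5 ) ) == 12

Derivation:
post: y == 12
stmt 6: x := x + y  -- replace 0 occurrence(s) of x with (x + y)
  => y == 12
stmt 5: z := x - 6  -- replace 0 occurrence(s) of z with (x - 6)
  => y == 12
stmt 4: y := x - z  -- replace 1 occurrence(s) of y with (x - z)
  => ( x - z ) == 12
stmt 3: z := 4 - 5  -- replace 1 occurrence(s) of z with (4 - 5)
  => ( x - ( 4 - 5 ) ) == 12
stmt 2: z := x + y  -- replace 0 occurrence(s) of z with (x + y)
  => ( x - ( 4 - 5 ) ) == 12
stmt 1: z := 3 - x  -- replace 0 occurrence(s) of z with (3 - x)
  => ( x - ( 4 - 5 ) ) == 12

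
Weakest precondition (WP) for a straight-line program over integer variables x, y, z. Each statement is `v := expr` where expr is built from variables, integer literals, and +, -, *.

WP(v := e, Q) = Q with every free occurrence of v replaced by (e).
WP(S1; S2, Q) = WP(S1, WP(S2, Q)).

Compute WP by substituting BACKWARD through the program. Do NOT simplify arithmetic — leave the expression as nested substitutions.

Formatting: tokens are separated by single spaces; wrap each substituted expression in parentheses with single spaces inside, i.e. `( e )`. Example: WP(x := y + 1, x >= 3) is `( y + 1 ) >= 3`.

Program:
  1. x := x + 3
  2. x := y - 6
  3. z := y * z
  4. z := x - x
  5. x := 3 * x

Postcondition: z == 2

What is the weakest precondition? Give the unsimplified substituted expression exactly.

post: z == 2
stmt 5: x := 3 * x  -- replace 0 occurrence(s) of x with (3 * x)
  => z == 2
stmt 4: z := x - x  -- replace 1 occurrence(s) of z with (x - x)
  => ( x - x ) == 2
stmt 3: z := y * z  -- replace 0 occurrence(s) of z with (y * z)
  => ( x - x ) == 2
stmt 2: x := y - 6  -- replace 2 occurrence(s) of x with (y - 6)
  => ( ( y - 6 ) - ( y - 6 ) ) == 2
stmt 1: x := x + 3  -- replace 0 occurrence(s) of x with (x + 3)
  => ( ( y - 6 ) - ( y - 6 ) ) == 2

Answer: ( ( y - 6 ) - ( y - 6 ) ) == 2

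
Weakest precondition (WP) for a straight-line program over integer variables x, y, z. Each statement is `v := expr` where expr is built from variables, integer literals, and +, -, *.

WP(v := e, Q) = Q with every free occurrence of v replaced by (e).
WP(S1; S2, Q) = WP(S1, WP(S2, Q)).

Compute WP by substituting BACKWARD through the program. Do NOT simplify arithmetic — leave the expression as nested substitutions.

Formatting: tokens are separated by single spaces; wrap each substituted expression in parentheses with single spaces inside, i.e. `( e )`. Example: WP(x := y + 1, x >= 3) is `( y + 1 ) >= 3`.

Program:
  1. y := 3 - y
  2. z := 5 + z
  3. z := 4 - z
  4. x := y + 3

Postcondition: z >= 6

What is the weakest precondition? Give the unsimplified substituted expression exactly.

post: z >= 6
stmt 4: x := y + 3  -- replace 0 occurrence(s) of x with (y + 3)
  => z >= 6
stmt 3: z := 4 - z  -- replace 1 occurrence(s) of z with (4 - z)
  => ( 4 - z ) >= 6
stmt 2: z := 5 + z  -- replace 1 occurrence(s) of z with (5 + z)
  => ( 4 - ( 5 + z ) ) >= 6
stmt 1: y := 3 - y  -- replace 0 occurrence(s) of y with (3 - y)
  => ( 4 - ( 5 + z ) ) >= 6

Answer: ( 4 - ( 5 + z ) ) >= 6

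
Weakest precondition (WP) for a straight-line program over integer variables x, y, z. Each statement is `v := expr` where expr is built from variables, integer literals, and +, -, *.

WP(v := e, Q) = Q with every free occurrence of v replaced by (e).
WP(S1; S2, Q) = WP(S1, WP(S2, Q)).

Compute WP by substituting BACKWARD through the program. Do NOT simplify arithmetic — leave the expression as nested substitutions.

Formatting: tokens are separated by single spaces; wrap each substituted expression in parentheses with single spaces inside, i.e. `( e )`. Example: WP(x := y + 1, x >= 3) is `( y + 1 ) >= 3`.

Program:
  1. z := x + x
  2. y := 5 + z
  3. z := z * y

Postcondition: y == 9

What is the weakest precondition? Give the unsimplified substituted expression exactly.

Answer: ( 5 + ( x + x ) ) == 9

Derivation:
post: y == 9
stmt 3: z := z * y  -- replace 0 occurrence(s) of z with (z * y)
  => y == 9
stmt 2: y := 5 + z  -- replace 1 occurrence(s) of y with (5 + z)
  => ( 5 + z ) == 9
stmt 1: z := x + x  -- replace 1 occurrence(s) of z with (x + x)
  => ( 5 + ( x + x ) ) == 9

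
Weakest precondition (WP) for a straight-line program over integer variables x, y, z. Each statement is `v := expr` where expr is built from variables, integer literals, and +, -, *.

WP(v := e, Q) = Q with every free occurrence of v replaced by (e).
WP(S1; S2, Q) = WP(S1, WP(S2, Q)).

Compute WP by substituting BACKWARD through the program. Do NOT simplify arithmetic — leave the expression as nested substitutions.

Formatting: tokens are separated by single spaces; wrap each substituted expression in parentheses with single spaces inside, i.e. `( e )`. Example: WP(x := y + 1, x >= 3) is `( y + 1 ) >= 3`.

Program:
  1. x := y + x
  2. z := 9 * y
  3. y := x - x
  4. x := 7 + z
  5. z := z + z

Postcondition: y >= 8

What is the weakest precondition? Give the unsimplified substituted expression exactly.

post: y >= 8
stmt 5: z := z + z  -- replace 0 occurrence(s) of z with (z + z)
  => y >= 8
stmt 4: x := 7 + z  -- replace 0 occurrence(s) of x with (7 + z)
  => y >= 8
stmt 3: y := x - x  -- replace 1 occurrence(s) of y with (x - x)
  => ( x - x ) >= 8
stmt 2: z := 9 * y  -- replace 0 occurrence(s) of z with (9 * y)
  => ( x - x ) >= 8
stmt 1: x := y + x  -- replace 2 occurrence(s) of x with (y + x)
  => ( ( y + x ) - ( y + x ) ) >= 8

Answer: ( ( y + x ) - ( y + x ) ) >= 8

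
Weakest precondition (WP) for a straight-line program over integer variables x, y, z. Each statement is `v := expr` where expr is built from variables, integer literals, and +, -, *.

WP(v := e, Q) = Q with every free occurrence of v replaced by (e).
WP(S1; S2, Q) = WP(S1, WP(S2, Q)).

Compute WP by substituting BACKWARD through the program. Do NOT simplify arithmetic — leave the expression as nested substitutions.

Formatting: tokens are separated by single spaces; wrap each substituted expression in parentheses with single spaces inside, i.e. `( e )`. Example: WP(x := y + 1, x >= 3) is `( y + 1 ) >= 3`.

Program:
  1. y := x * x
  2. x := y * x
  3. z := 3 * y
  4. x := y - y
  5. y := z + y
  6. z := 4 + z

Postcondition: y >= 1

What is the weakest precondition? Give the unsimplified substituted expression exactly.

post: y >= 1
stmt 6: z := 4 + z  -- replace 0 occurrence(s) of z with (4 + z)
  => y >= 1
stmt 5: y := z + y  -- replace 1 occurrence(s) of y with (z + y)
  => ( z + y ) >= 1
stmt 4: x := y - y  -- replace 0 occurrence(s) of x with (y - y)
  => ( z + y ) >= 1
stmt 3: z := 3 * y  -- replace 1 occurrence(s) of z with (3 * y)
  => ( ( 3 * y ) + y ) >= 1
stmt 2: x := y * x  -- replace 0 occurrence(s) of x with (y * x)
  => ( ( 3 * y ) + y ) >= 1
stmt 1: y := x * x  -- replace 2 occurrence(s) of y with (x * x)
  => ( ( 3 * ( x * x ) ) + ( x * x ) ) >= 1

Answer: ( ( 3 * ( x * x ) ) + ( x * x ) ) >= 1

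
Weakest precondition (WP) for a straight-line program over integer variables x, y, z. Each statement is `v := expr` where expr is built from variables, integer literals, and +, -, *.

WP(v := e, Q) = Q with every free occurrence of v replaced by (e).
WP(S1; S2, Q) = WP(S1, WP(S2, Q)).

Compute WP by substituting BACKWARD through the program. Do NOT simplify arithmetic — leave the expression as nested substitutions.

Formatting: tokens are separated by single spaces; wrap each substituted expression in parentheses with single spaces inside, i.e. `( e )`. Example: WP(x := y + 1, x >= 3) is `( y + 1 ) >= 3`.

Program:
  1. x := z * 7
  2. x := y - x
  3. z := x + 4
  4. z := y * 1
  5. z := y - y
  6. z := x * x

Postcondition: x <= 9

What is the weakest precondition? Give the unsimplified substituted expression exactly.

post: x <= 9
stmt 6: z := x * x  -- replace 0 occurrence(s) of z with (x * x)
  => x <= 9
stmt 5: z := y - y  -- replace 0 occurrence(s) of z with (y - y)
  => x <= 9
stmt 4: z := y * 1  -- replace 0 occurrence(s) of z with (y * 1)
  => x <= 9
stmt 3: z := x + 4  -- replace 0 occurrence(s) of z with (x + 4)
  => x <= 9
stmt 2: x := y - x  -- replace 1 occurrence(s) of x with (y - x)
  => ( y - x ) <= 9
stmt 1: x := z * 7  -- replace 1 occurrence(s) of x with (z * 7)
  => ( y - ( z * 7 ) ) <= 9

Answer: ( y - ( z * 7 ) ) <= 9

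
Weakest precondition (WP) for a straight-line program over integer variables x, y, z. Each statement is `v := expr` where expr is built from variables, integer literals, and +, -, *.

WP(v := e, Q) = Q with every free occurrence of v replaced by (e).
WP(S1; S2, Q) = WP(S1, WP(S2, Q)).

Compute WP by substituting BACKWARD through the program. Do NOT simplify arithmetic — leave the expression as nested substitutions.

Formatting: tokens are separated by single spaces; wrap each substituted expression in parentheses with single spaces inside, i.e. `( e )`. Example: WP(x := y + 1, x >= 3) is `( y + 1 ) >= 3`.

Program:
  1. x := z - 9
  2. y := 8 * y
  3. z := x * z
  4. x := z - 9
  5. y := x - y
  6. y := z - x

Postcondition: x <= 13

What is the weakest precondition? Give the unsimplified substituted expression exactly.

Answer: ( ( ( z - 9 ) * z ) - 9 ) <= 13

Derivation:
post: x <= 13
stmt 6: y := z - x  -- replace 0 occurrence(s) of y with (z - x)
  => x <= 13
stmt 5: y := x - y  -- replace 0 occurrence(s) of y with (x - y)
  => x <= 13
stmt 4: x := z - 9  -- replace 1 occurrence(s) of x with (z - 9)
  => ( z - 9 ) <= 13
stmt 3: z := x * z  -- replace 1 occurrence(s) of z with (x * z)
  => ( ( x * z ) - 9 ) <= 13
stmt 2: y := 8 * y  -- replace 0 occurrence(s) of y with (8 * y)
  => ( ( x * z ) - 9 ) <= 13
stmt 1: x := z - 9  -- replace 1 occurrence(s) of x with (z - 9)
  => ( ( ( z - 9 ) * z ) - 9 ) <= 13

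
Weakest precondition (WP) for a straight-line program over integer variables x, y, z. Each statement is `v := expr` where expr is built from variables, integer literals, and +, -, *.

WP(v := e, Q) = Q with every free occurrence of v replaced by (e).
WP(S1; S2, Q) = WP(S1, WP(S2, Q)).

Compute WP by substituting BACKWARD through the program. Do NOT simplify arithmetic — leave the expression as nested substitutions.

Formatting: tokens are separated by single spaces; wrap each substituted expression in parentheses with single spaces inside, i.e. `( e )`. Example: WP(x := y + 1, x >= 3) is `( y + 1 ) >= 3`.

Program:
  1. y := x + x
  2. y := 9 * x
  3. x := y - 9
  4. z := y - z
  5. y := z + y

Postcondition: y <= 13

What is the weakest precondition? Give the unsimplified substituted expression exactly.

post: y <= 13
stmt 5: y := z + y  -- replace 1 occurrence(s) of y with (z + y)
  => ( z + y ) <= 13
stmt 4: z := y - z  -- replace 1 occurrence(s) of z with (y - z)
  => ( ( y - z ) + y ) <= 13
stmt 3: x := y - 9  -- replace 0 occurrence(s) of x with (y - 9)
  => ( ( y - z ) + y ) <= 13
stmt 2: y := 9 * x  -- replace 2 occurrence(s) of y with (9 * x)
  => ( ( ( 9 * x ) - z ) + ( 9 * x ) ) <= 13
stmt 1: y := x + x  -- replace 0 occurrence(s) of y with (x + x)
  => ( ( ( 9 * x ) - z ) + ( 9 * x ) ) <= 13

Answer: ( ( ( 9 * x ) - z ) + ( 9 * x ) ) <= 13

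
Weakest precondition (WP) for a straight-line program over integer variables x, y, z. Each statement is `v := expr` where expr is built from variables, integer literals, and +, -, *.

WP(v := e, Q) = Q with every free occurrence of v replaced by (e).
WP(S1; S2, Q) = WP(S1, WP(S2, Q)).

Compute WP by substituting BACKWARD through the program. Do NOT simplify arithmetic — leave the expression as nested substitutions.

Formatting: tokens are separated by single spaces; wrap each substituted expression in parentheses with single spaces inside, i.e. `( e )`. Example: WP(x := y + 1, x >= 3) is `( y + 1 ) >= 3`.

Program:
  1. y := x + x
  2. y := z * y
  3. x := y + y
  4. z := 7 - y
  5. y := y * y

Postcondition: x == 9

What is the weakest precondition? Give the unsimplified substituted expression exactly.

post: x == 9
stmt 5: y := y * y  -- replace 0 occurrence(s) of y with (y * y)
  => x == 9
stmt 4: z := 7 - y  -- replace 0 occurrence(s) of z with (7 - y)
  => x == 9
stmt 3: x := y + y  -- replace 1 occurrence(s) of x with (y + y)
  => ( y + y ) == 9
stmt 2: y := z * y  -- replace 2 occurrence(s) of y with (z * y)
  => ( ( z * y ) + ( z * y ) ) == 9
stmt 1: y := x + x  -- replace 2 occurrence(s) of y with (x + x)
  => ( ( z * ( x + x ) ) + ( z * ( x + x ) ) ) == 9

Answer: ( ( z * ( x + x ) ) + ( z * ( x + x ) ) ) == 9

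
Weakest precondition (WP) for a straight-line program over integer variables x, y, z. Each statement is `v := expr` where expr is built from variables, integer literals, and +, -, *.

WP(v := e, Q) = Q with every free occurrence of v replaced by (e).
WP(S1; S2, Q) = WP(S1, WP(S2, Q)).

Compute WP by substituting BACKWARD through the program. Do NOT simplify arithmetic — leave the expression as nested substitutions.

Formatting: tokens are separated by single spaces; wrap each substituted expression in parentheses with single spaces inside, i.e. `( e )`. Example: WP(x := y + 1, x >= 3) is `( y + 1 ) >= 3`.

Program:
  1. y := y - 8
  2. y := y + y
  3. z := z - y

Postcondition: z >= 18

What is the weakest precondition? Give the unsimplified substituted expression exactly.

Answer: ( z - ( ( y - 8 ) + ( y - 8 ) ) ) >= 18

Derivation:
post: z >= 18
stmt 3: z := z - y  -- replace 1 occurrence(s) of z with (z - y)
  => ( z - y ) >= 18
stmt 2: y := y + y  -- replace 1 occurrence(s) of y with (y + y)
  => ( z - ( y + y ) ) >= 18
stmt 1: y := y - 8  -- replace 2 occurrence(s) of y with (y - 8)
  => ( z - ( ( y - 8 ) + ( y - 8 ) ) ) >= 18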